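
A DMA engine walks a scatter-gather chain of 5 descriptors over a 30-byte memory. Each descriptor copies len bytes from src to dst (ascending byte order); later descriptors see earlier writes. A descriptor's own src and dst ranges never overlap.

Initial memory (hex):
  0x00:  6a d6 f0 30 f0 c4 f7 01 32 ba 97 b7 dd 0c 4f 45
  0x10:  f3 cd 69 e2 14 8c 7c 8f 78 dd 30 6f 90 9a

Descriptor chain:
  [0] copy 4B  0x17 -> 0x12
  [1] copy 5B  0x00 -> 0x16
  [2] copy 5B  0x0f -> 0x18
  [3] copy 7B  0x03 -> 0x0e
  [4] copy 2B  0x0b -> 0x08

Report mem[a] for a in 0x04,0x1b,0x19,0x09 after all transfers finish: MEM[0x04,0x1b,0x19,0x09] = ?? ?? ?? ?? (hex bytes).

MEM[0x04,0x1b,0x19,0x09] = f0 8f f3 dd

#0 dst[0x12+4] := {0x8f,0x78,0xdd,0x30}
#1 dst[0x16+5] := {0x6a,0xd6,0xf0,0x30,0xf0}
#2 dst[0x18+5] := {0x45,0xf3,0xcd,0x8f,0x78}
#3 dst[0x0e+7] := {0x30,0xf0,0xc4,0xf7,0x01,0x32,0xba}
#4 dst[0x08+2] := {0xb7,0xdd}
query mem[0x04]=0xf0, mem[0x1b]=0x8f, mem[0x19]=0xf3, mem[0x09]=0xdd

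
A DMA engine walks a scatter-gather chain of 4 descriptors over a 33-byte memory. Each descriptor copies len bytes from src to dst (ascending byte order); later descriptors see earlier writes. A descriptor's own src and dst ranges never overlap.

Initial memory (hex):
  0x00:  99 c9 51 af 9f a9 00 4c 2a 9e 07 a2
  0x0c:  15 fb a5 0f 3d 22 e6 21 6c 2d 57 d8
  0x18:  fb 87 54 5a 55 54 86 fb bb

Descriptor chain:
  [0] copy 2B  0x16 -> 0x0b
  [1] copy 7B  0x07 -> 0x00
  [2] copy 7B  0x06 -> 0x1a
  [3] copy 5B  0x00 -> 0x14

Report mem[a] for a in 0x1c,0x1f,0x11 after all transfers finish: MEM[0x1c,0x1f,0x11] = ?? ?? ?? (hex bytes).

[0] 0x16->0x0b len=2 : 57 d8
[1] 0x07->0x00 len=7 : 4c 2a 9e 07 57 d8 fb
[2] 0x06->0x1a len=7 : fb 4c 2a 9e 07 57 d8
[3] 0x00->0x14 len=5 : 4c 2a 9e 07 57
query mem[0x1c]=0x2a, mem[0x1f]=0x57, mem[0x11]=0x22

MEM[0x1c,0x1f,0x11] = 2a 57 22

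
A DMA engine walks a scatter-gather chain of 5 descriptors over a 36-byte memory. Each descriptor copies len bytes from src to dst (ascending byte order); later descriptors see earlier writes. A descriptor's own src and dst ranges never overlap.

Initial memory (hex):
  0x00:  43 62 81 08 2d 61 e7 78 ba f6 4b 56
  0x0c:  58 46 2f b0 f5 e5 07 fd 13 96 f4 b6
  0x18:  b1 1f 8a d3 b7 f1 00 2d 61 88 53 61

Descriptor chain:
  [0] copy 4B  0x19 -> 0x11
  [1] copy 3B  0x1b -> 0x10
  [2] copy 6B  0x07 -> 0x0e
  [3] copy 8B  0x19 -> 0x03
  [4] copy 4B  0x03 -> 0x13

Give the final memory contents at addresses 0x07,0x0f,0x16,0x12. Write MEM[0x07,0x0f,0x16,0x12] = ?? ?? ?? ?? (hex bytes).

D0: mem[0x11..0x14] <- [1f 8a d3 b7]
D1: mem[0x10..0x12] <- [d3 b7 f1]
D2: mem[0x0e..0x13] <- [78 ba f6 4b 56 58]
D3: mem[0x03..0x0a] <- [1f 8a d3 b7 f1 00 2d 61]
D4: mem[0x13..0x16] <- [1f 8a d3 b7]
query mem[0x07]=0xf1, mem[0x0f]=0xba, mem[0x16]=0xb7, mem[0x12]=0x56

MEM[0x07,0x0f,0x16,0x12] = f1 ba b7 56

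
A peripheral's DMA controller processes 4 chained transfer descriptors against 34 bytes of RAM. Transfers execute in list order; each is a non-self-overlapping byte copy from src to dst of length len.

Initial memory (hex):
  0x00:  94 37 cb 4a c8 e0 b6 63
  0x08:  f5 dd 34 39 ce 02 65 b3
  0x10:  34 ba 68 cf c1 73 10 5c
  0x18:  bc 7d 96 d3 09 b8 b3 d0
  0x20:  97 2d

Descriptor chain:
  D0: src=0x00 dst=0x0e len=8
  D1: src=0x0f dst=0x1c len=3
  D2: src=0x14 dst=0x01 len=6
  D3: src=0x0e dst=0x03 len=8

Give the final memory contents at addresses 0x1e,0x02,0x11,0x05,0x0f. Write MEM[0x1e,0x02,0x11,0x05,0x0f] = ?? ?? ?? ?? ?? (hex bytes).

  after D0: wrote 8B at 0x0e = 9437cb4ac8e0b663
  after D1: wrote 3B at 0x1c = 37cb4a
  after D2: wrote 6B at 0x01 = b663105cbc7d
  after D3: wrote 8B at 0x03 = 9437cb4ac8e0b663
query mem[0x1e]=0x4a, mem[0x02]=0x63, mem[0x11]=0x4a, mem[0x05]=0xcb, mem[0x0f]=0x37

MEM[0x1e,0x02,0x11,0x05,0x0f] = 4a 63 4a cb 37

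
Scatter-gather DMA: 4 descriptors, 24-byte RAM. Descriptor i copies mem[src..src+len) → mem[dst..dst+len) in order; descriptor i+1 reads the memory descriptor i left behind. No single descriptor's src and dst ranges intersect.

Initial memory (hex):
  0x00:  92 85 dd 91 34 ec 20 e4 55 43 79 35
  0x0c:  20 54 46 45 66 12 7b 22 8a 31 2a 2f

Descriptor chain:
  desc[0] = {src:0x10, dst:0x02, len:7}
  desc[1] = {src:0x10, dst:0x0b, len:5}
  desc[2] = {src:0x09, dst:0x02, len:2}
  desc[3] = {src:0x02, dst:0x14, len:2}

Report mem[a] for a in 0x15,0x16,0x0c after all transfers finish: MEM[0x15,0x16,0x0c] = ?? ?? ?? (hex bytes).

#0 dst[0x02+7] := {0x66,0x12,0x7b,0x22,0x8a,0x31,0x2a}
#1 dst[0x0b+5] := {0x66,0x12,0x7b,0x22,0x8a}
#2 dst[0x02+2] := {0x43,0x79}
#3 dst[0x14+2] := {0x43,0x79}
query mem[0x15]=0x79, mem[0x16]=0x2a, mem[0x0c]=0x12

MEM[0x15,0x16,0x0c] = 79 2a 12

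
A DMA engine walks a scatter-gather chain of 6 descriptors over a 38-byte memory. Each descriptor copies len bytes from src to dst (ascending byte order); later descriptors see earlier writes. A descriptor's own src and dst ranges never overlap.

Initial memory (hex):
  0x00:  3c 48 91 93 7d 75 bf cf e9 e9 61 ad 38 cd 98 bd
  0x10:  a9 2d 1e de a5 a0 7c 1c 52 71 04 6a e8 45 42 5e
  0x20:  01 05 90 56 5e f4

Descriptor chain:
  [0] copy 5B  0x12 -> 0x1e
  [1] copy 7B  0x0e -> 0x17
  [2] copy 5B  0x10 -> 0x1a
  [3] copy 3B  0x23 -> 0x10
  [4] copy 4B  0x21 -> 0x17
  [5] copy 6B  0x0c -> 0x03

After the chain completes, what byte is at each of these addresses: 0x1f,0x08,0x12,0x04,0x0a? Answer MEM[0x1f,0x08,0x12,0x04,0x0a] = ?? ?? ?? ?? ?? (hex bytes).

  after D0: wrote 5B at 0x1e = 1edea5a07c
  after D1: wrote 7B at 0x17 = 98bda92d1edea5
  after D2: wrote 5B at 0x1a = a92d1edea5
  after D3: wrote 3B at 0x10 = 565ef4
  after D4: wrote 4B at 0x17 = a07c565e
  after D5: wrote 6B at 0x03 = 38cd98bd565e
query mem[0x1f]=0xde, mem[0x08]=0x5e, mem[0x12]=0xf4, mem[0x04]=0xcd, mem[0x0a]=0x61

MEM[0x1f,0x08,0x12,0x04,0x0a] = de 5e f4 cd 61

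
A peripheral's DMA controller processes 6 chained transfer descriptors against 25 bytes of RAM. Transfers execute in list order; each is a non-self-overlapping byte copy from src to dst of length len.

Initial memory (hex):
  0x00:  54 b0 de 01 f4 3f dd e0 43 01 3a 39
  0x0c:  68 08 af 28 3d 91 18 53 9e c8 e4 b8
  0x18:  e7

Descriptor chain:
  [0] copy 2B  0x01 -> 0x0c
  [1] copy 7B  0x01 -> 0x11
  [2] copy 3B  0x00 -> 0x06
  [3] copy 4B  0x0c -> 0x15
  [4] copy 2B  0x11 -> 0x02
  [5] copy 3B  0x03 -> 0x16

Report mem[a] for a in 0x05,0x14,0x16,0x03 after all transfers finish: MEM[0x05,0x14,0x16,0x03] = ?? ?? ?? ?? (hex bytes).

MEM[0x05,0x14,0x16,0x03] = 3f f4 de de

[0] 0x01->0x0c len=2 : b0 de
[1] 0x01->0x11 len=7 : b0 de 01 f4 3f dd e0
[2] 0x00->0x06 len=3 : 54 b0 de
[3] 0x0c->0x15 len=4 : b0 de af 28
[4] 0x11->0x02 len=2 : b0 de
[5] 0x03->0x16 len=3 : de f4 3f
query mem[0x05]=0x3f, mem[0x14]=0xf4, mem[0x16]=0xde, mem[0x03]=0xde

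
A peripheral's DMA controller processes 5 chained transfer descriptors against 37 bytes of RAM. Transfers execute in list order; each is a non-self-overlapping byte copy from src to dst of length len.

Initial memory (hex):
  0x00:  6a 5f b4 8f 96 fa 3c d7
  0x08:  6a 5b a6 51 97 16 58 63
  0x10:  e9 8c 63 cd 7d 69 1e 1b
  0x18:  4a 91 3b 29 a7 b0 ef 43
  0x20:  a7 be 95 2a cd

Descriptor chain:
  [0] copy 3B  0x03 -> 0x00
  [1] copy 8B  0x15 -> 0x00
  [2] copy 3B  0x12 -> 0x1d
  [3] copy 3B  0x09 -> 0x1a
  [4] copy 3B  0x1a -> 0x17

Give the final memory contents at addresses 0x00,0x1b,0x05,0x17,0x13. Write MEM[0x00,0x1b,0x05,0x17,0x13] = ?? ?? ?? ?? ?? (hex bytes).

MEM[0x00,0x1b,0x05,0x17,0x13] = 69 a6 3b 5b cd

D0: mem[0x00..0x02] <- [8f 96 fa]
D1: mem[0x00..0x07] <- [69 1e 1b 4a 91 3b 29 a7]
D2: mem[0x1d..0x1f] <- [63 cd 7d]
D3: mem[0x1a..0x1c] <- [5b a6 51]
D4: mem[0x17..0x19] <- [5b a6 51]
query mem[0x00]=0x69, mem[0x1b]=0xa6, mem[0x05]=0x3b, mem[0x17]=0x5b, mem[0x13]=0xcd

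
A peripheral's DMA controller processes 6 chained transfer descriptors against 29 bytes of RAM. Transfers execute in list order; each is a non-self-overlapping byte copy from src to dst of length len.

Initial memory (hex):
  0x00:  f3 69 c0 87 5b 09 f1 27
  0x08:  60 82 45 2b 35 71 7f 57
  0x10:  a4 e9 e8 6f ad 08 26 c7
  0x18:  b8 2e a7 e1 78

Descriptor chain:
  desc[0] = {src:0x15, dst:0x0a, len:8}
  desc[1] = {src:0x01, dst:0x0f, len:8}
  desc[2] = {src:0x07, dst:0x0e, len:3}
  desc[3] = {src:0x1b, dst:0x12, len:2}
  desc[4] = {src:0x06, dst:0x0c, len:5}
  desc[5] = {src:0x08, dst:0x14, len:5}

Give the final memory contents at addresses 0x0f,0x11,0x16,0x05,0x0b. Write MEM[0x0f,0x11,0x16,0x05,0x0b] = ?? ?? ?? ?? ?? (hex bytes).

MEM[0x0f,0x11,0x16,0x05,0x0b] = 82 87 08 09 26

[0] 0x15->0x0a len=8 : 08 26 c7 b8 2e a7 e1 78
[1] 0x01->0x0f len=8 : 69 c0 87 5b 09 f1 27 60
[2] 0x07->0x0e len=3 : 27 60 82
[3] 0x1b->0x12 len=2 : e1 78
[4] 0x06->0x0c len=5 : f1 27 60 82 08
[5] 0x08->0x14 len=5 : 60 82 08 26 f1
query mem[0x0f]=0x82, mem[0x11]=0x87, mem[0x16]=0x08, mem[0x05]=0x09, mem[0x0b]=0x26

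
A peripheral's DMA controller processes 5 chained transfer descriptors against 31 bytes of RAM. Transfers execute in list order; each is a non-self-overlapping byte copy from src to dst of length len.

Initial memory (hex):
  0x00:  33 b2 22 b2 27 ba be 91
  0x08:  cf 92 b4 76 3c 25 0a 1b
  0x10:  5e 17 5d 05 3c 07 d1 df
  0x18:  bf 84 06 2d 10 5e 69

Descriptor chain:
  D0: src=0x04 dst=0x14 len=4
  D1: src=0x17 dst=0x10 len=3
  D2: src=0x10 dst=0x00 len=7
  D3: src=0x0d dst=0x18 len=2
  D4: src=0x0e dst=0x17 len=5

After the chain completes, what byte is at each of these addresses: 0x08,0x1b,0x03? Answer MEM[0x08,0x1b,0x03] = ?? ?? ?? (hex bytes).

[0] 0x04->0x14 len=4 : 27 ba be 91
[1] 0x17->0x10 len=3 : 91 bf 84
[2] 0x10->0x00 len=7 : 91 bf 84 05 27 ba be
[3] 0x0d->0x18 len=2 : 25 0a
[4] 0x0e->0x17 len=5 : 0a 1b 91 bf 84
query mem[0x08]=0xcf, mem[0x1b]=0x84, mem[0x03]=0x05

MEM[0x08,0x1b,0x03] = cf 84 05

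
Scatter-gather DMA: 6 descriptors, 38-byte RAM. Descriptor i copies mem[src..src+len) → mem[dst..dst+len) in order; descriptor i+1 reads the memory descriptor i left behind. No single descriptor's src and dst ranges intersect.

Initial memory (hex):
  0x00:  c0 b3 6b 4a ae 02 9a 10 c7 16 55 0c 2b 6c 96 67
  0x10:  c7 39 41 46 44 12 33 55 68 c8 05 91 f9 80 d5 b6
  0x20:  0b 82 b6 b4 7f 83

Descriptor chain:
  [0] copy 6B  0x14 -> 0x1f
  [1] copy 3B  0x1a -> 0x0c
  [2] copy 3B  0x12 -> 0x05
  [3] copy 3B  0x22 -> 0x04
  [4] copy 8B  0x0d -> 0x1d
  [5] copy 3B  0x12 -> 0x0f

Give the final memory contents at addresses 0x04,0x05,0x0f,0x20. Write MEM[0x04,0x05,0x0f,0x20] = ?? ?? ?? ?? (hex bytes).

MEM[0x04,0x05,0x0f,0x20] = 55 68 41 c7

#0 dst[0x1f+6] := {0x44,0x12,0x33,0x55,0x68,0xc8}
#1 dst[0x0c+3] := {0x05,0x91,0xf9}
#2 dst[0x05+3] := {0x41,0x46,0x44}
#3 dst[0x04+3] := {0x55,0x68,0xc8}
#4 dst[0x1d+8] := {0x91,0xf9,0x67,0xc7,0x39,0x41,0x46,0x44}
#5 dst[0x0f+3] := {0x41,0x46,0x44}
query mem[0x04]=0x55, mem[0x05]=0x68, mem[0x0f]=0x41, mem[0x20]=0xc7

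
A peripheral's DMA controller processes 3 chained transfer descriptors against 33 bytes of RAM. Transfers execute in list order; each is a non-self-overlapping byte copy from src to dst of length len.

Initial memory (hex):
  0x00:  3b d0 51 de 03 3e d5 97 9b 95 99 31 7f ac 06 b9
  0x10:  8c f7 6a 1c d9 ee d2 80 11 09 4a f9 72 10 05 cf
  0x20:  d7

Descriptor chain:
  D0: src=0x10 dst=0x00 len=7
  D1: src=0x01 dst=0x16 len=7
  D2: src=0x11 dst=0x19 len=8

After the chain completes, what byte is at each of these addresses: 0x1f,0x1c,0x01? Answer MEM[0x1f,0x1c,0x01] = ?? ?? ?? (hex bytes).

D0: mem[0x00..0x06] <- [8c f7 6a 1c d9 ee d2]
D1: mem[0x16..0x1c] <- [f7 6a 1c d9 ee d2 97]
D2: mem[0x19..0x20] <- [f7 6a 1c d9 ee f7 6a 1c]
query mem[0x1f]=0x6a, mem[0x1c]=0xd9, mem[0x01]=0xf7

MEM[0x1f,0x1c,0x01] = 6a d9 f7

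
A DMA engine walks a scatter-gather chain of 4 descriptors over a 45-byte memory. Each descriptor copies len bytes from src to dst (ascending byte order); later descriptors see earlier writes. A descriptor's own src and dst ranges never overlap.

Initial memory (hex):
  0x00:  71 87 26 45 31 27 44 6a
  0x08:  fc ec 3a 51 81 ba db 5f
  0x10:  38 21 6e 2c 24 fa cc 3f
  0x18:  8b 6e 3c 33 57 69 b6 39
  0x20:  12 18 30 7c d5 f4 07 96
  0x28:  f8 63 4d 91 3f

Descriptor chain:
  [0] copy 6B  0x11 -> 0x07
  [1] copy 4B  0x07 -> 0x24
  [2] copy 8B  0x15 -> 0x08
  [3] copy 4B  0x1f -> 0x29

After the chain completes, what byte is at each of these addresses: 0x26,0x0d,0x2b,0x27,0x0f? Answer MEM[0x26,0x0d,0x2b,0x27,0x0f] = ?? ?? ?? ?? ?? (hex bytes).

  after D0: wrote 6B at 0x07 = 216e2c24facc
  after D1: wrote 4B at 0x24 = 216e2c24
  after D2: wrote 8B at 0x08 = facc3f8b6e3c3357
  after D3: wrote 4B at 0x29 = 39121830
query mem[0x26]=0x2c, mem[0x0d]=0x3c, mem[0x2b]=0x18, mem[0x27]=0x24, mem[0x0f]=0x57

MEM[0x26,0x0d,0x2b,0x27,0x0f] = 2c 3c 18 24 57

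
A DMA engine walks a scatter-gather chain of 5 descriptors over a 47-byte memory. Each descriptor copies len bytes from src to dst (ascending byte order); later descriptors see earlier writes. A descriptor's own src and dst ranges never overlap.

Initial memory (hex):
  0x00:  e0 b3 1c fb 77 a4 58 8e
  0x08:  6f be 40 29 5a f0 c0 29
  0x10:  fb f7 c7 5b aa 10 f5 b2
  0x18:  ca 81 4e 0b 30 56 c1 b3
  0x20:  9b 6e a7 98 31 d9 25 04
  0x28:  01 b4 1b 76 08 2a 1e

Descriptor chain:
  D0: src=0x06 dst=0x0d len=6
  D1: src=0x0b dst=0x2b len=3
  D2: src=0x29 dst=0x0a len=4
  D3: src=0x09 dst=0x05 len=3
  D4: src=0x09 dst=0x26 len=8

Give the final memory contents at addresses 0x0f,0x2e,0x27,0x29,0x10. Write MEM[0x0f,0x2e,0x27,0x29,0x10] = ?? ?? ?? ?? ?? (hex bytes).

MEM[0x0f,0x2e,0x27,0x29,0x10] = 6f 1e b4 29 be

#0 dst[0x0d+6] := {0x58,0x8e,0x6f,0xbe,0x40,0x29}
#1 dst[0x2b+3] := {0x29,0x5a,0x58}
#2 dst[0x0a+4] := {0xb4,0x1b,0x29,0x5a}
#3 dst[0x05+3] := {0xbe,0xb4,0x1b}
#4 dst[0x26+8] := {0xbe,0xb4,0x1b,0x29,0x5a,0x8e,0x6f,0xbe}
query mem[0x0f]=0x6f, mem[0x2e]=0x1e, mem[0x27]=0xb4, mem[0x29]=0x29, mem[0x10]=0xbe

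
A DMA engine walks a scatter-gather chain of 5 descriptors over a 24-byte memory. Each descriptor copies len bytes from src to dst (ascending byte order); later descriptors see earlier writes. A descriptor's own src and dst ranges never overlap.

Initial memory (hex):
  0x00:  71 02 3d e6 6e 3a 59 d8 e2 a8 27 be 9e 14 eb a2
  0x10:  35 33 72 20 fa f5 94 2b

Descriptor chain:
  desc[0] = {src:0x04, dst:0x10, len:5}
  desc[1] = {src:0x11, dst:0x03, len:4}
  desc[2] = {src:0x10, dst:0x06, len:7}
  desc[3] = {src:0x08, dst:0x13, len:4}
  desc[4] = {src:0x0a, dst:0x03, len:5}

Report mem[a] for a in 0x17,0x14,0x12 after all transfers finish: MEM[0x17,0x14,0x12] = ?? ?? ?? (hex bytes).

MEM[0x17,0x14,0x12] = 2b d8 59

D0: mem[0x10..0x14] <- [6e 3a 59 d8 e2]
D1: mem[0x03..0x06] <- [3a 59 d8 e2]
D2: mem[0x06..0x0c] <- [6e 3a 59 d8 e2 f5 94]
D3: mem[0x13..0x16] <- [59 d8 e2 f5]
D4: mem[0x03..0x07] <- [e2 f5 94 14 eb]
query mem[0x17]=0x2b, mem[0x14]=0xd8, mem[0x12]=0x59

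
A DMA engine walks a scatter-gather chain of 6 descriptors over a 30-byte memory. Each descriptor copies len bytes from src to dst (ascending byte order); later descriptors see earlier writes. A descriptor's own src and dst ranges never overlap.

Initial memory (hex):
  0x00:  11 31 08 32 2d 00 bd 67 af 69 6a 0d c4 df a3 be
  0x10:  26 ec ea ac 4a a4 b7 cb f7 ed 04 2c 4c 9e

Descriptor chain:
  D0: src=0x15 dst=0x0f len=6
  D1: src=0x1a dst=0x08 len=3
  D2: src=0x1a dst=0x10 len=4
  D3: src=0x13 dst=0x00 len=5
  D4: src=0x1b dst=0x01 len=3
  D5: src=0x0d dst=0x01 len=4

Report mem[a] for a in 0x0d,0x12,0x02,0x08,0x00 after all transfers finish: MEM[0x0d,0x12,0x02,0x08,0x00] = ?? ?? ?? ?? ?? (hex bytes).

MEM[0x0d,0x12,0x02,0x08,0x00] = df 4c a3 04 9e

D0: mem[0x0f..0x14] <- [a4 b7 cb f7 ed 04]
D1: mem[0x08..0x0a] <- [04 2c 4c]
D2: mem[0x10..0x13] <- [04 2c 4c 9e]
D3: mem[0x00..0x04] <- [9e 04 a4 b7 cb]
D4: mem[0x01..0x03] <- [2c 4c 9e]
D5: mem[0x01..0x04] <- [df a3 a4 04]
query mem[0x0d]=0xdf, mem[0x12]=0x4c, mem[0x02]=0xa3, mem[0x08]=0x04, mem[0x00]=0x9e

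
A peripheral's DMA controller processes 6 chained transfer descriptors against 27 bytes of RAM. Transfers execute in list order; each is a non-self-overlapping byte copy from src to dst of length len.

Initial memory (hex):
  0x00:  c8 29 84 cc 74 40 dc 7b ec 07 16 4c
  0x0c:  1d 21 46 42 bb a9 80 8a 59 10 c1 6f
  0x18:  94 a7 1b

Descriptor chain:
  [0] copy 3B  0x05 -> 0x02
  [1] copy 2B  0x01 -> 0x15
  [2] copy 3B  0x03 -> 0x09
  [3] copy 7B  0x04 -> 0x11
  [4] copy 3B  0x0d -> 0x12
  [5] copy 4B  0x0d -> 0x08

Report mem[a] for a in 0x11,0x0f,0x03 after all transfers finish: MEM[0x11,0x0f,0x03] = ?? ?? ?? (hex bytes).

#0 dst[0x02+3] := {0x40,0xdc,0x7b}
#1 dst[0x15+2] := {0x29,0x40}
#2 dst[0x09+3] := {0xdc,0x7b,0x40}
#3 dst[0x11+7] := {0x7b,0x40,0xdc,0x7b,0xec,0xdc,0x7b}
#4 dst[0x12+3] := {0x21,0x46,0x42}
#5 dst[0x08+4] := {0x21,0x46,0x42,0xbb}
query mem[0x11]=0x7b, mem[0x0f]=0x42, mem[0x03]=0xdc

MEM[0x11,0x0f,0x03] = 7b 42 dc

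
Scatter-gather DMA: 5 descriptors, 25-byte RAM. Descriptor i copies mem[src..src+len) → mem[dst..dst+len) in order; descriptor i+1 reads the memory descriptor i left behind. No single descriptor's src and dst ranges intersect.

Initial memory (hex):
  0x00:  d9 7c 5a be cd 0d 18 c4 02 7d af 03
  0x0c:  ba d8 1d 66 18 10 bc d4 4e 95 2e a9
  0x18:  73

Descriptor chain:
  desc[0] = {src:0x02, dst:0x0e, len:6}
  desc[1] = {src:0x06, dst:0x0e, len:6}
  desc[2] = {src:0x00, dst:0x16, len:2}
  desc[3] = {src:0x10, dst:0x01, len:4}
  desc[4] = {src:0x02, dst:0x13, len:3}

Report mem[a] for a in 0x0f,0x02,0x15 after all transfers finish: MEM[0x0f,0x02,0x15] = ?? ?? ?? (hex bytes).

MEM[0x0f,0x02,0x15] = c4 7d 03

[0] 0x02->0x0e len=6 : 5a be cd 0d 18 c4
[1] 0x06->0x0e len=6 : 18 c4 02 7d af 03
[2] 0x00->0x16 len=2 : d9 7c
[3] 0x10->0x01 len=4 : 02 7d af 03
[4] 0x02->0x13 len=3 : 7d af 03
query mem[0x0f]=0xc4, mem[0x02]=0x7d, mem[0x15]=0x03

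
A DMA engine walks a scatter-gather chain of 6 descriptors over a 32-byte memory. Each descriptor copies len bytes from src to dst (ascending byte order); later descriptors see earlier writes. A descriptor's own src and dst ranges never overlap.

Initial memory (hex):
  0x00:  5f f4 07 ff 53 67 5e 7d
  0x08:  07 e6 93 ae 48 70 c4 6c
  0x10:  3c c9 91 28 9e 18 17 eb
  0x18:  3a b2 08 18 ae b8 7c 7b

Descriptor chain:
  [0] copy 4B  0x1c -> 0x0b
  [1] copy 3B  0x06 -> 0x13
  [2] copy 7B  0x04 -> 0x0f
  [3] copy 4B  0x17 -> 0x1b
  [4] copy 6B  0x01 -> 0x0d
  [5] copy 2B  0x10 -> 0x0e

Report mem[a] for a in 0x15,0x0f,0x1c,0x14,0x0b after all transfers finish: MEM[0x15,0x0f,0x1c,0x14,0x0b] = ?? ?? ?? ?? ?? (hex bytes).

#0 dst[0x0b+4] := {0xae,0xb8,0x7c,0x7b}
#1 dst[0x13+3] := {0x5e,0x7d,0x07}
#2 dst[0x0f+7] := {0x53,0x67,0x5e,0x7d,0x07,0xe6,0x93}
#3 dst[0x1b+4] := {0xeb,0x3a,0xb2,0x08}
#4 dst[0x0d+6] := {0xf4,0x07,0xff,0x53,0x67,0x5e}
#5 dst[0x0e+2] := {0x53,0x67}
query mem[0x15]=0x93, mem[0x0f]=0x67, mem[0x1c]=0x3a, mem[0x14]=0xe6, mem[0x0b]=0xae

MEM[0x15,0x0f,0x1c,0x14,0x0b] = 93 67 3a e6 ae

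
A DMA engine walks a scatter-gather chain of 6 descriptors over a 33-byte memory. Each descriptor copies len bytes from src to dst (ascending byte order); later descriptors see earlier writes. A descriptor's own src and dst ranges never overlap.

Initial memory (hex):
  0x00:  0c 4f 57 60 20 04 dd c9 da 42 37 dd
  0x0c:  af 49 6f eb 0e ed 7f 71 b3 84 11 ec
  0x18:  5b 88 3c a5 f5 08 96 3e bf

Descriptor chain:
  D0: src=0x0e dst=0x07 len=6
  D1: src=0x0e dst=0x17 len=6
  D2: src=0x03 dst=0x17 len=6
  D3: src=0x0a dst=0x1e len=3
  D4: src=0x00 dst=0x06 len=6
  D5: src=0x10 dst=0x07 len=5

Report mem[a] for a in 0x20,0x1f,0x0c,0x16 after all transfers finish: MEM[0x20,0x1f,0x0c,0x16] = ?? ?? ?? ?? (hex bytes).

MEM[0x20,0x1f,0x0c,0x16] = 71 7f 71 11

  after D0: wrote 6B at 0x07 = 6feb0eed7f71
  after D1: wrote 6B at 0x17 = 6feb0eed7f71
  after D2: wrote 6B at 0x17 = 602004dd6feb
  after D3: wrote 3B at 0x1e = ed7f71
  after D4: wrote 6B at 0x06 = 0c4f57602004
  after D5: wrote 5B at 0x07 = 0eed7f71b3
query mem[0x20]=0x71, mem[0x1f]=0x7f, mem[0x0c]=0x71, mem[0x16]=0x11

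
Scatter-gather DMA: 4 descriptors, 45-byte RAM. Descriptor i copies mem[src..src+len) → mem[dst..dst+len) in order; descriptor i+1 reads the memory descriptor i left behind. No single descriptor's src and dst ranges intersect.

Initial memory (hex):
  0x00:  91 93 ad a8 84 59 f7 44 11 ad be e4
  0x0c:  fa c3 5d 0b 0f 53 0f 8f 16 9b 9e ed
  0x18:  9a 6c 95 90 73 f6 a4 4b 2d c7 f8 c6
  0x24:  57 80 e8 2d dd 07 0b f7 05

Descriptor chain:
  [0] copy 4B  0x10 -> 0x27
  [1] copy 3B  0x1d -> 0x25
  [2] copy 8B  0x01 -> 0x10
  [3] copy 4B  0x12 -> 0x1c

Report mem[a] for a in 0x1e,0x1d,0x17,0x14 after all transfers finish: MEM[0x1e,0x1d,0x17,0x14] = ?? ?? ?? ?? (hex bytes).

MEM[0x1e,0x1d,0x17,0x14] = 59 84 11 59

  after D0: wrote 4B at 0x27 = 0f530f8f
  after D1: wrote 3B at 0x25 = f6a44b
  after D2: wrote 8B at 0x10 = 93ada88459f74411
  after D3: wrote 4B at 0x1c = a88459f7
query mem[0x1e]=0x59, mem[0x1d]=0x84, mem[0x17]=0x11, mem[0x14]=0x59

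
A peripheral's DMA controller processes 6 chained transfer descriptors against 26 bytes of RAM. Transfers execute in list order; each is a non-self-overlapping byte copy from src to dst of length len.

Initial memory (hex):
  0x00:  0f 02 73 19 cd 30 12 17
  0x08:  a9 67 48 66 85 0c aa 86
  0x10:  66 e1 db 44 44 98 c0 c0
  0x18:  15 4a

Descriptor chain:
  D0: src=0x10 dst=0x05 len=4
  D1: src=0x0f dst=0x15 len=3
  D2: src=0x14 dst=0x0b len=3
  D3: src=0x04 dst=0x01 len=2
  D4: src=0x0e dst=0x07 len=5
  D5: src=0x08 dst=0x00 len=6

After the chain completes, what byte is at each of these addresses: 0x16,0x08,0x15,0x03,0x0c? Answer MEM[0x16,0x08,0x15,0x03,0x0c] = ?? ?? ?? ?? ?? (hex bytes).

MEM[0x16,0x08,0x15,0x03,0x0c] = 66 86 86 db 86

[0] 0x10->0x05 len=4 : 66 e1 db 44
[1] 0x0f->0x15 len=3 : 86 66 e1
[2] 0x14->0x0b len=3 : 44 86 66
[3] 0x04->0x01 len=2 : cd 66
[4] 0x0e->0x07 len=5 : aa 86 66 e1 db
[5] 0x08->0x00 len=6 : 86 66 e1 db 86 66
query mem[0x16]=0x66, mem[0x08]=0x86, mem[0x15]=0x86, mem[0x03]=0xdb, mem[0x0c]=0x86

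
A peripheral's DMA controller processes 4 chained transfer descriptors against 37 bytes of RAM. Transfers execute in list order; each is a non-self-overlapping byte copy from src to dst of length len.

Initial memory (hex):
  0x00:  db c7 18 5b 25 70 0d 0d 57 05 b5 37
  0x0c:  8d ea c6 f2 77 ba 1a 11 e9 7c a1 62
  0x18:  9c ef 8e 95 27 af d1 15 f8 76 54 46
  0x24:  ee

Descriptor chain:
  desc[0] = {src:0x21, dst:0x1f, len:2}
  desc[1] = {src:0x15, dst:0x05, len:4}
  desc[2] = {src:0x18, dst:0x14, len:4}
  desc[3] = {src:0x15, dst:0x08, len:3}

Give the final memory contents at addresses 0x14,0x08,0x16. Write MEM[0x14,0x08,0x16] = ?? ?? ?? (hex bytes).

D0: mem[0x1f..0x20] <- [76 54]
D1: mem[0x05..0x08] <- [7c a1 62 9c]
D2: mem[0x14..0x17] <- [9c ef 8e 95]
D3: mem[0x08..0x0a] <- [ef 8e 95]
query mem[0x14]=0x9c, mem[0x08]=0xef, mem[0x16]=0x8e

MEM[0x14,0x08,0x16] = 9c ef 8e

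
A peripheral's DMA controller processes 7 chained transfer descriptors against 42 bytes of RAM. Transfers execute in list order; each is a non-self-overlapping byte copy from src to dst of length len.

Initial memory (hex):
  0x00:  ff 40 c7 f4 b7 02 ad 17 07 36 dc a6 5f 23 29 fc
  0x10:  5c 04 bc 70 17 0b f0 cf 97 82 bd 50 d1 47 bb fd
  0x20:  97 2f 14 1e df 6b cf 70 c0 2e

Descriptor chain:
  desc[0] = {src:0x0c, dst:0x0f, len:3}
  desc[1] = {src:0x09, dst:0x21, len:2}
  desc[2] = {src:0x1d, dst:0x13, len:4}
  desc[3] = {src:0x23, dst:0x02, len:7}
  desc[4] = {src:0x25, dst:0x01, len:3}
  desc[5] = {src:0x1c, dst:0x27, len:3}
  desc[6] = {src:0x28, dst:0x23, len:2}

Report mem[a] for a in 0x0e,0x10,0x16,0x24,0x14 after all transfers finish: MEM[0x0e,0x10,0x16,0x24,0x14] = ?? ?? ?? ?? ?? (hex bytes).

  after D0: wrote 3B at 0x0f = 5f2329
  after D1: wrote 2B at 0x21 = 36dc
  after D2: wrote 4B at 0x13 = 47bbfd97
  after D3: wrote 7B at 0x02 = 1edf6bcf70c02e
  after D4: wrote 3B at 0x01 = 6bcf70
  after D5: wrote 3B at 0x27 = d147bb
  after D6: wrote 2B at 0x23 = 47bb
query mem[0x0e]=0x29, mem[0x10]=0x23, mem[0x16]=0x97, mem[0x24]=0xbb, mem[0x14]=0xbb

MEM[0x0e,0x10,0x16,0x24,0x14] = 29 23 97 bb bb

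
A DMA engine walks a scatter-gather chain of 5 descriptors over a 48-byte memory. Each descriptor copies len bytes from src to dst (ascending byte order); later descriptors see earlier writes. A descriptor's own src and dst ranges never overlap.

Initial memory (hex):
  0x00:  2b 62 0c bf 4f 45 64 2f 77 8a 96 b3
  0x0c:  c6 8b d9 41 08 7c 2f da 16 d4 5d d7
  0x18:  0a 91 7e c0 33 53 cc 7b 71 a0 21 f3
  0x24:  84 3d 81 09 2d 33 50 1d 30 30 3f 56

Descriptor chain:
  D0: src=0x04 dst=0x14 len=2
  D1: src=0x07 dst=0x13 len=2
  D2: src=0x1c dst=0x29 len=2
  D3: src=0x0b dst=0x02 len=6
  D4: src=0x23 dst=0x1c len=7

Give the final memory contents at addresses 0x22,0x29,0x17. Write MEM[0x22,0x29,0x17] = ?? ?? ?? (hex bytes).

[0] 0x04->0x14 len=2 : 4f 45
[1] 0x07->0x13 len=2 : 2f 77
[2] 0x1c->0x29 len=2 : 33 53
[3] 0x0b->0x02 len=6 : b3 c6 8b d9 41 08
[4] 0x23->0x1c len=7 : f3 84 3d 81 09 2d 33
query mem[0x22]=0x33, mem[0x29]=0x33, mem[0x17]=0xd7

MEM[0x22,0x29,0x17] = 33 33 d7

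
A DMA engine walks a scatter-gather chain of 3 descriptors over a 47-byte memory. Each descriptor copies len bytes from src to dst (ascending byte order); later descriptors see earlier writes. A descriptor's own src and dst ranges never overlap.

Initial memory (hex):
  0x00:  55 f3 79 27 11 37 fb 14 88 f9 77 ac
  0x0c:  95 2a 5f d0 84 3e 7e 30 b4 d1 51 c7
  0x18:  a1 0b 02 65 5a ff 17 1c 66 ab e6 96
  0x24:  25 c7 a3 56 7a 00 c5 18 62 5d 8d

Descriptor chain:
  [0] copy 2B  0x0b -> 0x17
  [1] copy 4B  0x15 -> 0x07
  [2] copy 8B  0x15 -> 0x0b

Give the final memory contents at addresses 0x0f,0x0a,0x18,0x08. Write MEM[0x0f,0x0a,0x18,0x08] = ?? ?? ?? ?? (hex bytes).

D0: mem[0x17..0x18] <- [ac 95]
D1: mem[0x07..0x0a] <- [d1 51 ac 95]
D2: mem[0x0b..0x12] <- [d1 51 ac 95 0b 02 65 5a]
query mem[0x0f]=0x0b, mem[0x0a]=0x95, mem[0x18]=0x95, mem[0x08]=0x51

MEM[0x0f,0x0a,0x18,0x08] = 0b 95 95 51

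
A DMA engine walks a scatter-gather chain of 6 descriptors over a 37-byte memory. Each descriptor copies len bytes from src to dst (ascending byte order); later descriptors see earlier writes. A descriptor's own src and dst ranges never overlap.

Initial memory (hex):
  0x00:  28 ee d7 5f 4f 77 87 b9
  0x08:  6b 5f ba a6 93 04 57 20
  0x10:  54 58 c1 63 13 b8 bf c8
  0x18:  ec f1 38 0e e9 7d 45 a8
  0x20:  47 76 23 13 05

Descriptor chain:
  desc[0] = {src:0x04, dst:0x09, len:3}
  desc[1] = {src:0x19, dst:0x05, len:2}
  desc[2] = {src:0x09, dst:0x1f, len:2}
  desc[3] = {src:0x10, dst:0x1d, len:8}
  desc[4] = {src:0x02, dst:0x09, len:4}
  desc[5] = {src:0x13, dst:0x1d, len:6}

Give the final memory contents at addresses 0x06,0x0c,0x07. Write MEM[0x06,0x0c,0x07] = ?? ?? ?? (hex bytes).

MEM[0x06,0x0c,0x07] = 38 f1 b9

  after D0: wrote 3B at 0x09 = 4f7787
  after D1: wrote 2B at 0x05 = f138
  after D2: wrote 2B at 0x1f = 4f77
  after D3: wrote 8B at 0x1d = 5458c16313b8bfc8
  after D4: wrote 4B at 0x09 = d75f4ff1
  after D5: wrote 6B at 0x1d = 6313b8bfc8ec
query mem[0x06]=0x38, mem[0x0c]=0xf1, mem[0x07]=0xb9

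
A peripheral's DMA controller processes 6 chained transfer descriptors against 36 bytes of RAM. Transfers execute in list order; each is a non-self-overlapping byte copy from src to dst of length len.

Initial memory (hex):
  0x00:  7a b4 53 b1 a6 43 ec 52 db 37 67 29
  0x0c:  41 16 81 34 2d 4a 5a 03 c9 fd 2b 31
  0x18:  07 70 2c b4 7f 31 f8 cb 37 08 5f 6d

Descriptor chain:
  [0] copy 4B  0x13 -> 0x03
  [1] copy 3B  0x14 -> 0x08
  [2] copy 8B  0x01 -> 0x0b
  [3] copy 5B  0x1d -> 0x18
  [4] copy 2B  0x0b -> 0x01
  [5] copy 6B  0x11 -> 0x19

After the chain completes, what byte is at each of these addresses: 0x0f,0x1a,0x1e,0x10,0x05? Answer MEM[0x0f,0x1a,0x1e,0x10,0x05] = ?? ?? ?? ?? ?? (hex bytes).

  after D0: wrote 4B at 0x03 = 03c9fd2b
  after D1: wrote 3B at 0x08 = c9fd2b
  after D2: wrote 8B at 0x0b = b45303c9fd2b52c9
  after D3: wrote 5B at 0x18 = 31f8cb3708
  after D4: wrote 2B at 0x01 = b453
  after D5: wrote 6B at 0x19 = 52c903c9fd2b
query mem[0x0f]=0xfd, mem[0x1a]=0xc9, mem[0x1e]=0x2b, mem[0x10]=0x2b, mem[0x05]=0xfd

MEM[0x0f,0x1a,0x1e,0x10,0x05] = fd c9 2b 2b fd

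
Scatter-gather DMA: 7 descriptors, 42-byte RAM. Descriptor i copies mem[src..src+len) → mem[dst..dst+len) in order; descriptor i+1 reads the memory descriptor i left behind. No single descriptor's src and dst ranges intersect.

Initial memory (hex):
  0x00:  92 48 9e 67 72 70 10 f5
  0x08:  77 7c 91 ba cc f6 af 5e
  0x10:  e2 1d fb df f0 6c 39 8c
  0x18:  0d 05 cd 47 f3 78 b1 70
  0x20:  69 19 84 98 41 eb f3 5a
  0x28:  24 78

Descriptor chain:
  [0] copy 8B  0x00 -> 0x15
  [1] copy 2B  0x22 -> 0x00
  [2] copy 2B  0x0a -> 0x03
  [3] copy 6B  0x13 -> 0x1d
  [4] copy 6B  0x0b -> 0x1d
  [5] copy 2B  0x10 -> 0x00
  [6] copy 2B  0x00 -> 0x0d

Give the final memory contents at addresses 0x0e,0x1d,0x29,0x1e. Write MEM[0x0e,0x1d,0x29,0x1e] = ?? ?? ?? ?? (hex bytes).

MEM[0x0e,0x1d,0x29,0x1e] = 1d ba 78 cc

#0 dst[0x15+8] := {0x92,0x48,0x9e,0x67,0x72,0x70,0x10,0xf5}
#1 dst[0x00+2] := {0x84,0x98}
#2 dst[0x03+2] := {0x91,0xba}
#3 dst[0x1d+6] := {0xdf,0xf0,0x92,0x48,0x9e,0x67}
#4 dst[0x1d+6] := {0xba,0xcc,0xf6,0xaf,0x5e,0xe2}
#5 dst[0x00+2] := {0xe2,0x1d}
#6 dst[0x0d+2] := {0xe2,0x1d}
query mem[0x0e]=0x1d, mem[0x1d]=0xba, mem[0x29]=0x78, mem[0x1e]=0xcc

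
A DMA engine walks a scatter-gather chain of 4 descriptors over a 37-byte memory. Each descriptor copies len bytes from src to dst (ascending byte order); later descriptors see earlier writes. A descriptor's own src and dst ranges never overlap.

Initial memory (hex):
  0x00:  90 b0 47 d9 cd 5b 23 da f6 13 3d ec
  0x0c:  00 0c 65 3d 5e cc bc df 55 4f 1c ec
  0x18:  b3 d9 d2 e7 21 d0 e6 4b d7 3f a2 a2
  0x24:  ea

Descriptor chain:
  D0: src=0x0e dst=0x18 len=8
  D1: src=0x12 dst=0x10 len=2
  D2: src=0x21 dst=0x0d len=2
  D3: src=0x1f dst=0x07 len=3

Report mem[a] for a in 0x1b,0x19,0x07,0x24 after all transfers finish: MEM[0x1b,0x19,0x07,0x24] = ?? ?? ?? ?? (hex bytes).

[0] 0x0e->0x18 len=8 : 65 3d 5e cc bc df 55 4f
[1] 0x12->0x10 len=2 : bc df
[2] 0x21->0x0d len=2 : 3f a2
[3] 0x1f->0x07 len=3 : 4f d7 3f
query mem[0x1b]=0xcc, mem[0x19]=0x3d, mem[0x07]=0x4f, mem[0x24]=0xea

MEM[0x1b,0x19,0x07,0x24] = cc 3d 4f ea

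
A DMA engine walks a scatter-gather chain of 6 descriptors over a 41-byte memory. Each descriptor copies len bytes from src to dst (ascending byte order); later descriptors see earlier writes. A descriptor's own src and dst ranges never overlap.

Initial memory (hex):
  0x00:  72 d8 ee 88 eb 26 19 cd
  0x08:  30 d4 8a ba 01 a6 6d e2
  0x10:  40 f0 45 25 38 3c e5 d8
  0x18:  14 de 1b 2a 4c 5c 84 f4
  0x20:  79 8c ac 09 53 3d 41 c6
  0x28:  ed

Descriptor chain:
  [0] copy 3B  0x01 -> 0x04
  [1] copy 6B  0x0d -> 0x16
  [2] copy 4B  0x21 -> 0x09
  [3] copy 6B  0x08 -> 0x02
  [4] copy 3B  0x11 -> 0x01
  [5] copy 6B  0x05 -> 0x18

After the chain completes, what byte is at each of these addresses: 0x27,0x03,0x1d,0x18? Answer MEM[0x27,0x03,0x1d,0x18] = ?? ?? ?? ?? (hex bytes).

#0 dst[0x04+3] := {0xd8,0xee,0x88}
#1 dst[0x16+6] := {0xa6,0x6d,0xe2,0x40,0xf0,0x45}
#2 dst[0x09+4] := {0x8c,0xac,0x09,0x53}
#3 dst[0x02+6] := {0x30,0x8c,0xac,0x09,0x53,0xa6}
#4 dst[0x01+3] := {0xf0,0x45,0x25}
#5 dst[0x18+6] := {0x09,0x53,0xa6,0x30,0x8c,0xac}
query mem[0x27]=0xc6, mem[0x03]=0x25, mem[0x1d]=0xac, mem[0x18]=0x09

MEM[0x27,0x03,0x1d,0x18] = c6 25 ac 09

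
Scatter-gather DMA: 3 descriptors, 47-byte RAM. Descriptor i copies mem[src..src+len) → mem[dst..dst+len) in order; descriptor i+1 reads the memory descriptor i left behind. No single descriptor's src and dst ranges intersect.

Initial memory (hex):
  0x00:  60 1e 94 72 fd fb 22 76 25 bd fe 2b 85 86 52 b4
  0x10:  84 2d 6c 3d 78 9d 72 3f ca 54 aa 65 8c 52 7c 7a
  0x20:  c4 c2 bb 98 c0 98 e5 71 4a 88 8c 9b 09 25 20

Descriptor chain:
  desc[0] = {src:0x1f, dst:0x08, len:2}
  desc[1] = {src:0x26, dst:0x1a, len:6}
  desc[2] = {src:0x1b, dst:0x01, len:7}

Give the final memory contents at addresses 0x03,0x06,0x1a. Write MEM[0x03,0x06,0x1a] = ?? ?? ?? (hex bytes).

#0 dst[0x08+2] := {0x7a,0xc4}
#1 dst[0x1a+6] := {0xe5,0x71,0x4a,0x88,0x8c,0x9b}
#2 dst[0x01+7] := {0x71,0x4a,0x88,0x8c,0x9b,0xc4,0xc2}
query mem[0x03]=0x88, mem[0x06]=0xc4, mem[0x1a]=0xe5

MEM[0x03,0x06,0x1a] = 88 c4 e5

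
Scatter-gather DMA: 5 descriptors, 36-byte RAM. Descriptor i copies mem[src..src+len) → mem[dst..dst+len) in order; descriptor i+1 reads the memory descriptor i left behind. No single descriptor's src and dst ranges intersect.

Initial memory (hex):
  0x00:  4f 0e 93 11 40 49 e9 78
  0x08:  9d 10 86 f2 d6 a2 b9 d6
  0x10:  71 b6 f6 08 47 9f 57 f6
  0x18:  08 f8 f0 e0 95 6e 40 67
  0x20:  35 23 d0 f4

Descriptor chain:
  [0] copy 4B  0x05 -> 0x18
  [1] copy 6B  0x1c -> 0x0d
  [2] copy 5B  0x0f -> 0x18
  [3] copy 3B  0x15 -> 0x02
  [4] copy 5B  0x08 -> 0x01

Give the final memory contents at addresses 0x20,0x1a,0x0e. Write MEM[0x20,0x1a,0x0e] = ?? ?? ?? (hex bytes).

[0] 0x05->0x18 len=4 : 49 e9 78 9d
[1] 0x1c->0x0d len=6 : 95 6e 40 67 35 23
[2] 0x0f->0x18 len=5 : 40 67 35 23 08
[3] 0x15->0x02 len=3 : 9f 57 f6
[4] 0x08->0x01 len=5 : 9d 10 86 f2 d6
query mem[0x20]=0x35, mem[0x1a]=0x35, mem[0x0e]=0x6e

MEM[0x20,0x1a,0x0e] = 35 35 6e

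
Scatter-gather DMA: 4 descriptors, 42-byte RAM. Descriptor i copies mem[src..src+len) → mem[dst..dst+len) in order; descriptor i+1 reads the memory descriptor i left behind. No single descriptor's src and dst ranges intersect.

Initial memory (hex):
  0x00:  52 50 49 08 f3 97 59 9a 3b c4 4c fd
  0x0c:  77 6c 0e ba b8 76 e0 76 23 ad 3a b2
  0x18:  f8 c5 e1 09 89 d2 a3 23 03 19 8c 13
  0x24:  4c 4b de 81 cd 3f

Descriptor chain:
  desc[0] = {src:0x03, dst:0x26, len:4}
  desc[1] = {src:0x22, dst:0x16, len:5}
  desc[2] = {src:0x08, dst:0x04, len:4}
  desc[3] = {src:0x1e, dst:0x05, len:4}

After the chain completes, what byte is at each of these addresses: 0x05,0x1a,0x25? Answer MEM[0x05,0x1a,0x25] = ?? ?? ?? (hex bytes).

MEM[0x05,0x1a,0x25] = a3 08 4b

#0 dst[0x26+4] := {0x08,0xf3,0x97,0x59}
#1 dst[0x16+5] := {0x8c,0x13,0x4c,0x4b,0x08}
#2 dst[0x04+4] := {0x3b,0xc4,0x4c,0xfd}
#3 dst[0x05+4] := {0xa3,0x23,0x03,0x19}
query mem[0x05]=0xa3, mem[0x1a]=0x08, mem[0x25]=0x4b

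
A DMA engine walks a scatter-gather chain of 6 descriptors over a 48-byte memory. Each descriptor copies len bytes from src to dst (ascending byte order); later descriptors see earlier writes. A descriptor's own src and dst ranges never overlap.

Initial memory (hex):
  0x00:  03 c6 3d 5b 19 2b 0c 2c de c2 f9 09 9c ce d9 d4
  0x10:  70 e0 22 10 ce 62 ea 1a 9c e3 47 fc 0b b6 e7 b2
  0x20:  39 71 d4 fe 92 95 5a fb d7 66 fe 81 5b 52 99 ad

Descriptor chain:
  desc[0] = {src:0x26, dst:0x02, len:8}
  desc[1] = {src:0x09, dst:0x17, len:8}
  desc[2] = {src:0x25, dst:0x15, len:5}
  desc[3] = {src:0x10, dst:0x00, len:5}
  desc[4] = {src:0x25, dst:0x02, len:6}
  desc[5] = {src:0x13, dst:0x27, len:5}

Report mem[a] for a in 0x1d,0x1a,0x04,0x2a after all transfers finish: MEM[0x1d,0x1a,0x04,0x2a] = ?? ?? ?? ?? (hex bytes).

MEM[0x1d,0x1a,0x04,0x2a] = d4 9c fb 5a

D0: mem[0x02..0x09] <- [5a fb d7 66 fe 81 5b 52]
D1: mem[0x17..0x1e] <- [52 f9 09 9c ce d9 d4 70]
D2: mem[0x15..0x19] <- [95 5a fb d7 66]
D3: mem[0x00..0x04] <- [70 e0 22 10 ce]
D4: mem[0x02..0x07] <- [95 5a fb d7 66 fe]
D5: mem[0x27..0x2b] <- [10 ce 95 5a fb]
query mem[0x1d]=0xd4, mem[0x1a]=0x9c, mem[0x04]=0xfb, mem[0x2a]=0x5a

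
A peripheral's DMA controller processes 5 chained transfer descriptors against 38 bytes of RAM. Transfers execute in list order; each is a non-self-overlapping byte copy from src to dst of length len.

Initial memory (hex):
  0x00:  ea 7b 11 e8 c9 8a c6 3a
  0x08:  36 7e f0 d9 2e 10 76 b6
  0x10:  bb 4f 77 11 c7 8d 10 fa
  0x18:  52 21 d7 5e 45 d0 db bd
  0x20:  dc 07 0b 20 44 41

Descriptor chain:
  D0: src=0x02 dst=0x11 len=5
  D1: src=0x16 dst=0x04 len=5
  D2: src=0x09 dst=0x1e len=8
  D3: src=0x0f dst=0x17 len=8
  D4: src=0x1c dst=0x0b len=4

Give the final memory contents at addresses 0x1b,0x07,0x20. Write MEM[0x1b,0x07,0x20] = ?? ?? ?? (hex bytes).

MEM[0x1b,0x07,0x20] = c9 21 d9

[0] 0x02->0x11 len=5 : 11 e8 c9 8a c6
[1] 0x16->0x04 len=5 : 10 fa 52 21 d7
[2] 0x09->0x1e len=8 : 7e f0 d9 2e 10 76 b6 bb
[3] 0x0f->0x17 len=8 : b6 bb 11 e8 c9 8a c6 10
[4] 0x1c->0x0b len=4 : 8a c6 10 f0
query mem[0x1b]=0xc9, mem[0x07]=0x21, mem[0x20]=0xd9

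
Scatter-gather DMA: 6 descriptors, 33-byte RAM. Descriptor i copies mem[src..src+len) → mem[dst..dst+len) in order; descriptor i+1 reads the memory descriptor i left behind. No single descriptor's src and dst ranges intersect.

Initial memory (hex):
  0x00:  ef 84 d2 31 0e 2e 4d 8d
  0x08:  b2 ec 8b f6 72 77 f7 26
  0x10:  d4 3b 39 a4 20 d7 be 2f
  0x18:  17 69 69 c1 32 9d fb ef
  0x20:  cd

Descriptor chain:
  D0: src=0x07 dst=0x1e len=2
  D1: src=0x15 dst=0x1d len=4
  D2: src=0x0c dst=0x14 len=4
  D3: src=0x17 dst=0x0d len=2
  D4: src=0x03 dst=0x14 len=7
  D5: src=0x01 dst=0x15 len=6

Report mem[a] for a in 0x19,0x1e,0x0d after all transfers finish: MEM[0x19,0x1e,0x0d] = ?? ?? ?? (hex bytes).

[0] 0x07->0x1e len=2 : 8d b2
[1] 0x15->0x1d len=4 : d7 be 2f 17
[2] 0x0c->0x14 len=4 : 72 77 f7 26
[3] 0x17->0x0d len=2 : 26 17
[4] 0x03->0x14 len=7 : 31 0e 2e 4d 8d b2 ec
[5] 0x01->0x15 len=6 : 84 d2 31 0e 2e 4d
query mem[0x19]=0x2e, mem[0x1e]=0xbe, mem[0x0d]=0x26

MEM[0x19,0x1e,0x0d] = 2e be 26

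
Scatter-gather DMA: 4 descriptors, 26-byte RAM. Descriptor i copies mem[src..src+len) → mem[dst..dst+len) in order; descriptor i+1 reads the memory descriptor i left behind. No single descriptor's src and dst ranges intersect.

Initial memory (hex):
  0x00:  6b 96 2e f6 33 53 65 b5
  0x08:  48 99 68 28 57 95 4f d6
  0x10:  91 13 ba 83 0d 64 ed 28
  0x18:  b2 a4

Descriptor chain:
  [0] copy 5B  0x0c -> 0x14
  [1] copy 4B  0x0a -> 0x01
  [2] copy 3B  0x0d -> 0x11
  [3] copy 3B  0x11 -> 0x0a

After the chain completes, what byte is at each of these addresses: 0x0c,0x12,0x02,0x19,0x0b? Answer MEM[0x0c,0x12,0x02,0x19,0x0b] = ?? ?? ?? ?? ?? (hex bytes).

  after D0: wrote 5B at 0x14 = 57954fd691
  after D1: wrote 4B at 0x01 = 68285795
  after D2: wrote 3B at 0x11 = 954fd6
  after D3: wrote 3B at 0x0a = 954fd6
query mem[0x0c]=0xd6, mem[0x12]=0x4f, mem[0x02]=0x28, mem[0x19]=0xa4, mem[0x0b]=0x4f

MEM[0x0c,0x12,0x02,0x19,0x0b] = d6 4f 28 a4 4f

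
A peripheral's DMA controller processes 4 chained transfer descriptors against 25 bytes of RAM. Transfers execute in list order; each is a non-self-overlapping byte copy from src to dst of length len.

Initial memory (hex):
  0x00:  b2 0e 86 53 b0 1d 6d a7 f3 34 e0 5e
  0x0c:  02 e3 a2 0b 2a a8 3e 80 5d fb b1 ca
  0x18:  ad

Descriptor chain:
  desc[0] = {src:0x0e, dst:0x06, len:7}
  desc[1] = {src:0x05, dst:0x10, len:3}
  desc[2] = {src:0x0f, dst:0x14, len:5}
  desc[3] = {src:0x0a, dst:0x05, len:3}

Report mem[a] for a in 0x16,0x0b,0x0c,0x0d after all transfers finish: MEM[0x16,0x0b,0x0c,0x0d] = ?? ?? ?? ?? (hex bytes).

[0] 0x0e->0x06 len=7 : a2 0b 2a a8 3e 80 5d
[1] 0x05->0x10 len=3 : 1d a2 0b
[2] 0x0f->0x14 len=5 : 0b 1d a2 0b 80
[3] 0x0a->0x05 len=3 : 3e 80 5d
query mem[0x16]=0xa2, mem[0x0b]=0x80, mem[0x0c]=0x5d, mem[0x0d]=0xe3

MEM[0x16,0x0b,0x0c,0x0d] = a2 80 5d e3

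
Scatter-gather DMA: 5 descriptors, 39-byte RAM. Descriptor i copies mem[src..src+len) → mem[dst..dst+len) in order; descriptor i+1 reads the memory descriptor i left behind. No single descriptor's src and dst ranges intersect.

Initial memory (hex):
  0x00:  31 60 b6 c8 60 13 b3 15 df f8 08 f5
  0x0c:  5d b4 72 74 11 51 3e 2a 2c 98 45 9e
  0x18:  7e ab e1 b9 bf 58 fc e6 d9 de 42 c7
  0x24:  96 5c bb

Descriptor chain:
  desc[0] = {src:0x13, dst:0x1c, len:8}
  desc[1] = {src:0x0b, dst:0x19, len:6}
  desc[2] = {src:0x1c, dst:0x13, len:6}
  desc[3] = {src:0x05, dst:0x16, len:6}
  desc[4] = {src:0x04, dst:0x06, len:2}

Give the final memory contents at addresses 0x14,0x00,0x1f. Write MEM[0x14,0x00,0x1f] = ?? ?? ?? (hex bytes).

D0: mem[0x1c..0x23] <- [2a 2c 98 45 9e 7e ab e1]
D1: mem[0x19..0x1e] <- [f5 5d b4 72 74 11]
D2: mem[0x13..0x18] <- [72 74 11 45 9e 7e]
D3: mem[0x16..0x1b] <- [13 b3 15 df f8 08]
D4: mem[0x06..0x07] <- [60 13]
query mem[0x14]=0x74, mem[0x00]=0x31, mem[0x1f]=0x45

MEM[0x14,0x00,0x1f] = 74 31 45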